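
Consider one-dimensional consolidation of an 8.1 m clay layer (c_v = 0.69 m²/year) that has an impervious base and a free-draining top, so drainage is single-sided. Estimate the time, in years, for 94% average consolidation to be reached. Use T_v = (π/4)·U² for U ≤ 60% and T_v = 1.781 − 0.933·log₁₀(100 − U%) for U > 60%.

t ≈ 100 years

Drainage path length: H_d = H = 8.1 m (single drainage).
U > 60%: T_v = 1.781 − 0.933·log₁₀(100 − 94) = 1.055.
t = T_v·H_d²/c_v = 1.055×8.1²/0.69 = 100.3 years.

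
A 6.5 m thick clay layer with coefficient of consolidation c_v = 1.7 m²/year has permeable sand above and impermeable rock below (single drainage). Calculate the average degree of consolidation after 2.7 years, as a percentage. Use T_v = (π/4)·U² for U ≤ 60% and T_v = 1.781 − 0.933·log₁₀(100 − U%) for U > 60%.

U ≈ 37.2 %

Drainage path length: H_d = H = 6.5 m (single drainage).
T_v = c_v·t/H_d² = 1.7×2.7/6.5² = 0.10864.
T_v = 0.10864 corresponds to the U ≤ 60% branch:
U = √(4T_v/π) = 0.3719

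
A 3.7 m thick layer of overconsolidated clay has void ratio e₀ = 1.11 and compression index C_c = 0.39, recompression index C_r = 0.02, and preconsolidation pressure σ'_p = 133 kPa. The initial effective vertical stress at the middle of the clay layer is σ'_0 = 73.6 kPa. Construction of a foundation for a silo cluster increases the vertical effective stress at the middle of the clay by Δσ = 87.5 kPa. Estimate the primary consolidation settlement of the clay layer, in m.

Final effective stress: σ'_f = 73.6 + 87.5 = 161.1 kPa.
σ'_f = 161.1 > σ'_p = 133 kPa, so the stress path crosses the preconsolidation pressure — recompression up to σ'_p, then virgin compression beyond:
S_c = H/(1+e₀)·[C_r·log₁₀(σ'_p/σ'_0) + C_c·log₁₀(σ'_f/σ'_p)]
    = 3.7/2.11 × [0.02×log₁₀(133/73.6) + 0.39×log₁₀(161.1/133)]
    = 1.7536 × [0.0051395 + 0.032465] = 0.06594 m

S_c ≈ 0.0659 m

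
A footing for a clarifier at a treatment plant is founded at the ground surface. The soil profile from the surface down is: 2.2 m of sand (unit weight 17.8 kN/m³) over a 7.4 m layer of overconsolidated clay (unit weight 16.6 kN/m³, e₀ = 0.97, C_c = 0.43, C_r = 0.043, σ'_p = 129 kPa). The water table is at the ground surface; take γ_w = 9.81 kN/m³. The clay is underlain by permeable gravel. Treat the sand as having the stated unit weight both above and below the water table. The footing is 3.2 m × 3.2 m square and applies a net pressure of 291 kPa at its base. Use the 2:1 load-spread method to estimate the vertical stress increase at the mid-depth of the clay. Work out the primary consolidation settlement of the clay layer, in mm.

S_c ≈ 42.9 mm

Mid-depth of clay below the ground surface: z = 2.2 + 7.4/2 = 5.9 m.
Total vertical stress at mid-clay: σ_v = 17.8×2.2 + 16.6×3.7 = 100.58 kPa.
Pore pressure: u = 9.81×(5.9 − 0) = 57.879 kPa.
Initial effective stress: σ'_0 = σ_v − u = 100.58 − 57.879 = 42.701 kPa.
Stress increase at mid-clay by the 2:1 spreading method:
Δσ = qBL/((B+z)(L+z)) = 291×3.2×3.2/((3.2+5.9)(3.2+5.9)) = 35.984 kPa
Final effective stress: σ'_f = 42.701 + 35.984 = 78.685 kPa.
σ'_f = 78.685 ≤ σ'_p = 129 kPa, so the clay remains overconsolidated and only the recompression index applies:
S_c = C_r·H/(1+e₀)·log₁₀(σ'_f/σ'_0) = 0.043×7.4/1.97×log₁₀(78.685/42.701)
    = 0.16152 × 0.26545 = 0.04288 m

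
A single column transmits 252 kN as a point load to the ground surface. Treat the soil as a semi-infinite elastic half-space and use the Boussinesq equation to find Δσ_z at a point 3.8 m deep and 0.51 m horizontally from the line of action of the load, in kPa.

Boussinesq vertical stress below a point load on an elastic half-space:
Δσ_z = 3P/(2πz²) · [1 + (r/z)²]^(−5/2)
r/z = 0.51/3.8 = 0.13421; [1+(r/z)²]^(−5/2) = 0.95635.
Δσ_z = 3×252/(2π×3.8²) × 0.95635 = 8.3325 × 0.95635 = 7.969 kPa

Δσ_z ≈ 7.97 kPa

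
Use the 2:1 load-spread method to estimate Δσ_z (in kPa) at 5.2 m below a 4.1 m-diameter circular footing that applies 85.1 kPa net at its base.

Δσ_z ≈ 16.5 kPa

By the 2:1 method the load spreads at 1 horizontal : 2 vertical, so at depth z the loaded area has grown by z in each plan dimension:
Δσ ≈ qD²/(D+z)² = 85.1×4.1²/(4.1+5.2)² = 16.54 kPa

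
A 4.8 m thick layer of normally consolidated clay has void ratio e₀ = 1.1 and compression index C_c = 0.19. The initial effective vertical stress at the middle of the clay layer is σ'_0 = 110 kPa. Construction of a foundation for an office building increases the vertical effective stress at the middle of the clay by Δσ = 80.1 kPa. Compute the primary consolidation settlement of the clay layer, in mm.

Final effective stress: σ'_f = σ'_0 + Δσ = 110 + 80.1 = 190.1 kPa.
Normally consolidated clay, so the full stress increment lies on the virgin compression line:
S_c = C_c·H/(1+e₀)·log₁₀(σ'_f/σ'_0) = 0.19×4.8/(1+1.1)×log₁₀(190.1/110)
    = 0.43429 × 0.23759 = 0.1032 m

S_c ≈ 103 mm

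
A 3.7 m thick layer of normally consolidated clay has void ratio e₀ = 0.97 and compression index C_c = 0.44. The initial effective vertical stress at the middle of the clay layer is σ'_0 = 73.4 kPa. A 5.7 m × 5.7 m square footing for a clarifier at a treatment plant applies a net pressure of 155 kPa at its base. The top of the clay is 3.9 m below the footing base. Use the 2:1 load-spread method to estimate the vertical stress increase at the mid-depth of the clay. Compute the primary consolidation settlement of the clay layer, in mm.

S_c ≈ 151 mm

Mid-depth of clay below the footing base: z = 3.9 + 3.7/2 = 5.75 m.
Stress increase at mid-clay by the 2:1 spreading method:
Δσ = qBL/((B+z)(L+z)) = 155×5.7×5.7/((5.7+5.75)(5.7+5.75)) = 38.412 kPa
Final effective stress: σ'_f = σ'_0 + Δσ = 73.4 + 38.412 = 111.81 kPa.
Normally consolidated clay, so the full stress increment lies on the virgin compression line:
S_c = C_c·H/(1+e₀)·log₁₀(σ'_f/σ'_0) = 0.44×3.7/(1+0.97)×log₁₀(111.81/73.4)
    = 0.8264 × 0.18278 = 0.151 m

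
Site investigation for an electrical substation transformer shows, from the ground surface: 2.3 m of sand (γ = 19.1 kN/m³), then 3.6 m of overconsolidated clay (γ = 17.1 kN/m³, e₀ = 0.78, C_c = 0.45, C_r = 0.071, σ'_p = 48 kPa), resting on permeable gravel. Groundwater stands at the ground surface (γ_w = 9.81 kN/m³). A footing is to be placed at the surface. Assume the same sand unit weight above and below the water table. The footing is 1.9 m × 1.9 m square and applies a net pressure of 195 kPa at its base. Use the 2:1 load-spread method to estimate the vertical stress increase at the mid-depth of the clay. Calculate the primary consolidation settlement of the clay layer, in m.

S_c ≈ 0.0675 m

Mid-depth of clay below the ground surface: z = 2.3 + 3.6/2 = 4.1 m.
Total vertical stress at mid-clay: σ_v = 19.1×2.3 + 17.1×1.8 = 74.71 kPa.
Pore pressure: u = 9.81×(4.1 − 0) = 40.221 kPa.
Initial effective stress: σ'_0 = σ_v − u = 74.71 − 40.221 = 34.489 kPa.
Stress increase at mid-clay by the 2:1 spreading method:
Δσ = qBL/((B+z)(L+z)) = 195×1.9×1.9/((1.9+4.1)(1.9+4.1)) = 19.554 kPa
Final effective stress: σ'_f = 34.489 + 19.554 = 54.043 kPa.
σ'_f = 54.043 > σ'_p = 48 kPa, so the stress path crosses the preconsolidation pressure — recompression up to σ'_p, then virgin compression beyond:
S_c = H/(1+e₀)·[C_r·log₁₀(σ'_p/σ'_0) + C_c·log₁₀(σ'_f/σ'_p)]
    = 3.6/1.78 × [0.071×log₁₀(48/34.489) + 0.45×log₁₀(54.043/48)]
    = 2.0225 × [0.010193 + 0.023174] = 0.06748 m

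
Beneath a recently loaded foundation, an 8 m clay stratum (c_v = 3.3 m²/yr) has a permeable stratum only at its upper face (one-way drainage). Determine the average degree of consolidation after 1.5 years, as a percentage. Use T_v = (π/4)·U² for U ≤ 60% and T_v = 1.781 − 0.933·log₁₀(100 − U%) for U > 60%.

U ≈ 31.4 %

Drainage path length: H_d = H = 8 m (single drainage).
T_v = c_v·t/H_d² = 3.3×1.5/8² = 0.077344.
T_v = 0.077344 corresponds to the U ≤ 60% branch:
U = √(4T_v/π) = 0.3138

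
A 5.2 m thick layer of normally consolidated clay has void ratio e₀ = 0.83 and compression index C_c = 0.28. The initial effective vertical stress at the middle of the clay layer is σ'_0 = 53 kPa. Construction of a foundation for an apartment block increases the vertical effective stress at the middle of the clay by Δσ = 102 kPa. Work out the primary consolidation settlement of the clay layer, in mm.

Final effective stress: σ'_f = σ'_0 + Δσ = 53 + 102 = 155 kPa.
Normally consolidated clay, so the full stress increment lies on the virgin compression line:
S_c = C_c·H/(1+e₀)·log₁₀(σ'_f/σ'_0) = 0.28×5.2/(1+0.83)×log₁₀(155/53)
    = 0.79563 × 0.46606 = 0.3708 m

S_c ≈ 371 mm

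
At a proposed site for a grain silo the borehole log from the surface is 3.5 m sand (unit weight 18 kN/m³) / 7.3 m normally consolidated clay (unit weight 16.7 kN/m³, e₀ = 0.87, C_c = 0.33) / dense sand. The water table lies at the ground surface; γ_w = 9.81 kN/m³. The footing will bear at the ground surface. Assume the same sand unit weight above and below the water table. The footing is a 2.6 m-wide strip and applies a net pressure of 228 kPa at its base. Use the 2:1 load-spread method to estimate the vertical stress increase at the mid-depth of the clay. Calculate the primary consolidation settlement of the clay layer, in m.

Mid-depth of clay below the ground surface: z = 3.5 + 7.3/2 = 7.15 m.
Total vertical stress at mid-clay: σ_v = 18×3.5 + 16.7×3.65 = 123.95 kPa.
Pore pressure: u = 9.81×(7.15 − 0) = 70.142 kPa.
Initial effective stress: σ'_0 = σ_v − u = 123.95 − 70.142 = 53.808 kPa.
Stress increase at mid-clay by the 2:1 spreading method:
Δσ = qB/(B+z) = 228×2.6/(2.6+7.15) = 60.8 kPa
Final effective stress: σ'_f = σ'_0 + Δσ = 53.808 + 60.8 = 114.61 kPa.
Normally consolidated clay, so the full stress increment lies on the virgin compression line:
S_c = C_c·H/(1+e₀)·log₁₀(σ'_f/σ'_0) = 0.33×7.3/(1+0.87)×log₁₀(114.61/53.808)
    = 1.2882 × 0.32838 = 0.423 m

S_c ≈ 0.423 m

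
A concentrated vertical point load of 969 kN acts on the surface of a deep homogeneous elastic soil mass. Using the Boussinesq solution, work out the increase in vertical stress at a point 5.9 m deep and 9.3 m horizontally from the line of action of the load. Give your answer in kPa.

Δσ_z ≈ 0.586 kPa

Boussinesq vertical stress below a point load on an elastic half-space:
Δσ_z = 3P/(2πz²) · [1 + (r/z)²]^(−5/2)
r/z = 9.3/5.9 = 1.5763; [1+(r/z)²]^(−5/2) = 0.044117.
Δσ_z = 3×969/(2π×5.9²) × 0.044117 = 13.291 × 0.044117 = 0.5864 kPa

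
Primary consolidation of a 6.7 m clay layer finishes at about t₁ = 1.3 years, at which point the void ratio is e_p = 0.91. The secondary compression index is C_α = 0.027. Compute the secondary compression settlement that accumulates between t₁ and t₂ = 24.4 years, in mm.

Secondary compression: S_s = C_α·H/(1+e_p)·log₁₀(t₂/t₁)
S_s = 0.027×6.7/(1+0.91)×log₁₀(24.4/1.3)
    = 0.09471 × 1.273 = 0.1206 m

S_s ≈ 121 mm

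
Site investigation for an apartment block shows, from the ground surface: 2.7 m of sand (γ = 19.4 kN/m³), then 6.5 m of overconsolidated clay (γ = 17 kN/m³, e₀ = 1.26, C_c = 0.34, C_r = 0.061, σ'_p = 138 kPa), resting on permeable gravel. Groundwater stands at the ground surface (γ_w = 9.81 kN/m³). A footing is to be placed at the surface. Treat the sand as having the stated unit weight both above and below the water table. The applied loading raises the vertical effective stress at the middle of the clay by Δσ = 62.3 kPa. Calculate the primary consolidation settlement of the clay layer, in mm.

Mid-depth of clay below the ground surface: z = 2.7 + 6.5/2 = 5.95 m.
Total vertical stress at mid-clay: σ_v = 19.4×2.7 + 17×3.25 = 107.63 kPa.
Pore pressure: u = 9.81×(5.95 − 0) = 58.37 kPa.
Initial effective stress: σ'_0 = σ_v − u = 107.63 − 58.37 = 49.26 kPa.
Final effective stress: σ'_f = 49.26 + 62.3 = 111.56 kPa.
σ'_f = 111.56 ≤ σ'_p = 138 kPa, so the clay remains overconsolidated and only the recompression index applies:
S_c = C_r·H/(1+e₀)·log₁₀(σ'_f/σ'_0) = 0.061×6.5/2.26×log₁₀(111.56/49.26)
    = 0.17544 × 0.35501 = 0.06228 m

S_c ≈ 62.3 mm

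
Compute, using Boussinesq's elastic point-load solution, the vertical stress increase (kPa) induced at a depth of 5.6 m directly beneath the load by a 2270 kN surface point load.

Δσ_z ≈ 34.6 kPa

Boussinesq vertical stress below a point load on an elastic half-space:
Δσ_z = 3P/(2πz²) · [1 + (r/z)²]^(−5/2)
r/z = 0/5.6 = 0; [1+(r/z)²]^(−5/2) = 1.
Δσ_z = 3×2270/(2π×5.6²) × 1 = 34.561 × 1 = 34.56 kPa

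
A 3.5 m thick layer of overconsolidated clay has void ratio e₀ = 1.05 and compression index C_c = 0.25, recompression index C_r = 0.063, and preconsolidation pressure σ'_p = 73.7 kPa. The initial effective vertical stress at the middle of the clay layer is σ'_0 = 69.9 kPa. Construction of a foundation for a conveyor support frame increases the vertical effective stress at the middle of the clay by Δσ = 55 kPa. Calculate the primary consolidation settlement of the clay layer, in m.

S_c ≈ 0.1 m

Final effective stress: σ'_f = 69.9 + 55 = 124.9 kPa.
σ'_f = 124.9 > σ'_p = 73.7 kPa, so the stress path crosses the preconsolidation pressure — recompression up to σ'_p, then virgin compression beyond:
S_c = H/(1+e₀)·[C_r·log₁₀(σ'_p/σ'_0) + C_c·log₁₀(σ'_f/σ'_p)]
    = 3.5/2.05 × [0.063×log₁₀(73.7/69.9) + 0.25×log₁₀(124.9/73.7)]
    = 1.7073 × [0.0014484 + 0.057274] = 0.1003 m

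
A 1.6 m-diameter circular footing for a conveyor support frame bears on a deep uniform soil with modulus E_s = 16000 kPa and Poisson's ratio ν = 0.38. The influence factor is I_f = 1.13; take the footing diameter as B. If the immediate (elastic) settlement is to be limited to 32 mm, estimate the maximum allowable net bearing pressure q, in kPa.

q ≈ 331 kPa

S_e = q·B·(1−ν²)/E_s · I_f  ⇒  q = S_e·E_s / (B·(1−ν²)·I_f).
q = 0.032 × 16000 / (1.6 × 0.8556 × 1.13) = 331 kPa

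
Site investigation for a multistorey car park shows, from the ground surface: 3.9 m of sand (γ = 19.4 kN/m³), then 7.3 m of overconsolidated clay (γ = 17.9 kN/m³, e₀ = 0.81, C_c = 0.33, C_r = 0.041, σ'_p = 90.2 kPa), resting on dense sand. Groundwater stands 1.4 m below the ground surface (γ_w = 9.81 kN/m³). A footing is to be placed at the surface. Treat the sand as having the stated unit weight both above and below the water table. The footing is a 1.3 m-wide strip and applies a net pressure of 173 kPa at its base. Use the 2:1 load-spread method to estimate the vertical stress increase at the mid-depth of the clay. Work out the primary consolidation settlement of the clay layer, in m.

S_c ≈ 0.102 m

Mid-depth of clay below the ground surface: z = 3.9 + 7.3/2 = 7.55 m.
Total vertical stress at mid-clay: σ_v = 19.4×3.9 + 17.9×3.65 = 141 kPa.
Pore pressure: u = 9.81×(7.55 − 1.4) = 60.332 kPa.
Initial effective stress: σ'_0 = σ_v − u = 141 − 60.332 = 80.668 kPa.
Stress increase at mid-clay by the 2:1 spreading method:
Δσ = qB/(B+z) = 173×1.3/(1.3+7.55) = 25.412 kPa
Final effective stress: σ'_f = 80.668 + 25.412 = 106.08 kPa.
σ'_f = 106.08 > σ'_p = 90.2 kPa, so the stress path crosses the preconsolidation pressure — recompression up to σ'_p, then virgin compression beyond:
S_c = H/(1+e₀)·[C_r·log₁₀(σ'_p/σ'_0) + C_c·log₁₀(σ'_f/σ'_p)]
    = 7.3/1.81 × [0.041×log₁₀(90.2/80.668) + 0.33×log₁₀(106.08/90.2)]
    = 4.0331 × [0.0019887 + 0.023241] = 0.1018 m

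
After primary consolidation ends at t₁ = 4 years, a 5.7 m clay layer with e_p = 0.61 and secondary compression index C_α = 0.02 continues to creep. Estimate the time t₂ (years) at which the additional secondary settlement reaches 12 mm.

t₂ ≈ 5.91 years

S_s = C_α·H/(1+e_p)·log₁₀(t₂/t₁) ⇒ log₁₀(t₂/t₁) = S_s·(1+e_p)/(C_α·H).
log₁₀(t₂/t₁) = 0.012 × (1+0.61) / (0.02×5.7) = 0.1695
t₂ = t₁ × 10^0.1695 = 4 × 1.477 = 5.909 years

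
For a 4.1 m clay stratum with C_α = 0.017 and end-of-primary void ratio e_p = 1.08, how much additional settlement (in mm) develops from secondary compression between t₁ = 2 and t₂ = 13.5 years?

Secondary compression: S_s = C_α·H/(1+e_p)·log₁₀(t₂/t₁)
S_s = 0.017×4.1/(1+1.08)×log₁₀(13.5/2)
    = 0.03351 × 0.8293 = 0.02779 m

S_s ≈ 27.8 mm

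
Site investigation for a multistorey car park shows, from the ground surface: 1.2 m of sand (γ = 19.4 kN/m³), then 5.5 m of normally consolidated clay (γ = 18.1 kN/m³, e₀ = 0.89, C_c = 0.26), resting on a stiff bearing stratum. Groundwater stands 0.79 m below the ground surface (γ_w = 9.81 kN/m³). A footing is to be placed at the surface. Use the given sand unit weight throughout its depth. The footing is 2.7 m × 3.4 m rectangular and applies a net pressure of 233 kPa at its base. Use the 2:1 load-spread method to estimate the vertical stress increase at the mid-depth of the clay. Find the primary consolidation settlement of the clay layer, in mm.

Mid-depth of clay below the ground surface: z = 1.2 + 5.5/2 = 3.95 m.
Total vertical stress at mid-clay: σ_v = 19.4×1.2 + 18.1×2.75 = 73.055 kPa.
Pore pressure: u = 9.81×(3.95 − 0.79) = 31 kPa.
Initial effective stress: σ'_0 = σ_v − u = 73.055 − 31 = 42.055 kPa.
Stress increase at mid-clay by the 2:1 spreading method:
Δσ = qBL/((B+z)(L+z)) = 233×2.7×3.4/((2.7+3.95)(3.4+3.95)) = 43.761 kPa
Final effective stress: σ'_f = σ'_0 + Δσ = 42.055 + 43.761 = 85.816 kPa.
Normally consolidated clay, so the full stress increment lies on the virgin compression line:
S_c = C_c·H/(1+e₀)·log₁₀(σ'_f/σ'_0) = 0.26×5.5/(1+0.89)×log₁₀(85.816/42.055)
    = 0.75661 × 0.30975 = 0.2344 m

S_c ≈ 234 mm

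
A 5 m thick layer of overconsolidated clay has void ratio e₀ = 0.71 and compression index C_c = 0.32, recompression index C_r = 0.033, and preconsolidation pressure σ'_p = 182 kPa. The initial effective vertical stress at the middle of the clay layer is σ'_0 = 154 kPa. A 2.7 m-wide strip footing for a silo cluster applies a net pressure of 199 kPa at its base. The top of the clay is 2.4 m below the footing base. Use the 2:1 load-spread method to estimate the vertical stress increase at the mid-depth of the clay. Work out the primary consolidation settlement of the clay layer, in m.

Mid-depth of clay below the footing base: z = 2.4 + 5/2 = 4.9 m.
Stress increase at mid-clay by the 2:1 spreading method:
Δσ = qB/(B+z) = 199×2.7/(2.7+4.9) = 70.697 kPa
Final effective stress: σ'_f = 154 + 70.697 = 224.7 kPa.
σ'_f = 224.7 > σ'_p = 182 kPa, so the stress path crosses the preconsolidation pressure — recompression up to σ'_p, then virgin compression beyond:
S_c = H/(1+e₀)·[C_r·log₁₀(σ'_p/σ'_0) + C_c·log₁₀(σ'_f/σ'_p)]
    = 5/1.71 × [0.033×log₁₀(182/154) + 0.32×log₁₀(224.7/182)]
    = 2.924 × [0.0023942 + 0.02929] = 0.09264 m

S_c ≈ 0.0926 m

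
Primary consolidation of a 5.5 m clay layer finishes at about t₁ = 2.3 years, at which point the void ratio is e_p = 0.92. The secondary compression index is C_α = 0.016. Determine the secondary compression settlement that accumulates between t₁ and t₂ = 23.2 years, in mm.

S_s ≈ 46 mm

Secondary compression: S_s = C_α·H/(1+e_p)·log₁₀(t₂/t₁)
S_s = 0.016×5.5/(1+0.92)×log₁₀(23.2/2.3)
    = 0.04583 × 1.004 = 0.04601 m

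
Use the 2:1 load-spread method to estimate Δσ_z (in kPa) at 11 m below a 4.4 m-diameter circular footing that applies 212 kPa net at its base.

Δσ_z ≈ 17.3 kPa

By the 2:1 method the load spreads at 1 horizontal : 2 vertical, so at depth z the loaded area has grown by z in each plan dimension:
Δσ ≈ qD²/(D+z)² = 212×4.4²/(4.4+11)² = 17.306 kPa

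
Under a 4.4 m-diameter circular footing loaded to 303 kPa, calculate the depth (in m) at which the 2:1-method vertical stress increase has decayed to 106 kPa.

z ≈ 3.04 m

2:1 spreading — at depth z the loaded area has grown by z in each plan dimension:
qD²/(D+z)² = Δσ_z ⇒ z = D(√(q/Δσ_z) − 1) = 4.4×(√(303/106) − 1) = 3.039 m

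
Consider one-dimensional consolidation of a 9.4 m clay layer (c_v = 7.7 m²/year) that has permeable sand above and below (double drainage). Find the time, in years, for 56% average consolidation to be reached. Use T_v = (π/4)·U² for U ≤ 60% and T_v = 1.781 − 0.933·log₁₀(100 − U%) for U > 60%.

t ≈ 0.707 years

Drainage path length: H_d = H/2 = 4.7 m (double drainage).
U ≤ 60%: T_v = (π/4)·U² = (π/4)×0.56² = 0.2463.
t = T_v·H_d²/c_v = 0.2463×4.7²/7.7 = 0.7066 years.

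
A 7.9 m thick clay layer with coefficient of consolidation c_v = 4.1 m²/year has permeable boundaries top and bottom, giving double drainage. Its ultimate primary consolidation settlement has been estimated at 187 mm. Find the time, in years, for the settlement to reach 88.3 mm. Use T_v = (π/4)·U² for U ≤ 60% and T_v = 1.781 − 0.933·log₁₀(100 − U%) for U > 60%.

Drainage path length: H_d = H/2 = 3.95 m (double drainage).
U = S(t)/S_ult = 88.3/187 = 0.4722.
U ≤ 60%: T_v = (π/4)·U² = (π/4)×0.47219² = 0.17512.
t = T_v·H_d²/c_v = 0.17512×3.95²/4.1 = 0.6664 years.

t ≈ 0.666 years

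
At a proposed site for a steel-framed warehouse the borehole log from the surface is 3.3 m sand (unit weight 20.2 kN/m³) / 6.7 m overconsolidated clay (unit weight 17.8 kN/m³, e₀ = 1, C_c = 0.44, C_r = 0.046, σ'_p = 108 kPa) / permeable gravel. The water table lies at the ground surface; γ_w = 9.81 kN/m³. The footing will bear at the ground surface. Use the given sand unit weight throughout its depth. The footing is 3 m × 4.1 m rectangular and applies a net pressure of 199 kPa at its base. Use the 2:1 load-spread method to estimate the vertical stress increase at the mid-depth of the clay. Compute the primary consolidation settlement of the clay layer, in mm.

S_c ≈ 21.9 mm

Mid-depth of clay below the ground surface: z = 3.3 + 6.7/2 = 6.65 m.
Total vertical stress at mid-clay: σ_v = 20.2×3.3 + 17.8×3.35 = 126.29 kPa.
Pore pressure: u = 9.81×(6.65 − 0) = 65.237 kPa.
Initial effective stress: σ'_0 = σ_v − u = 126.29 − 65.237 = 61.053 kPa.
Stress increase at mid-clay by the 2:1 spreading method:
Δσ = qBL/((B+z)(L+z)) = 199×3×4.1/((3+6.65)(4.1+6.65)) = 23.595 kPa
Final effective stress: σ'_f = 61.053 + 23.595 = 84.648 kPa.
σ'_f = 84.648 ≤ σ'_p = 108 kPa, so the clay remains overconsolidated and only the recompression index applies:
S_c = C_r·H/(1+e₀)·log₁₀(σ'_f/σ'_0) = 0.046×6.7/2×log₁₀(84.648/61.053)
    = 0.1541 × 0.14191 = 0.02187 m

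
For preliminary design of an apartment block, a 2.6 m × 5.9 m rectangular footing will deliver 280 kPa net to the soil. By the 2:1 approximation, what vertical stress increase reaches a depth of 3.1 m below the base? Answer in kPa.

Δσ_z ≈ 83.7 kPa

By the 2:1 method the load spreads at 1 horizontal : 2 vertical, so at depth z the loaded area has grown by z in each plan dimension:
Δσ = qBL/((B+z)(L+z)) = 280×2.6×5.9/((2.6+3.1)(5.9+3.1)) = 83.727 kPa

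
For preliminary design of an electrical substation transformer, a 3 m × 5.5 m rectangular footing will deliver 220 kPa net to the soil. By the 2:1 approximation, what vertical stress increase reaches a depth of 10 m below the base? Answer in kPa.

By the 2:1 method the load spreads at 1 horizontal : 2 vertical, so at depth z the loaded area has grown by z in each plan dimension:
Δσ = qBL/((B+z)(L+z)) = 220×3×5.5/((3+10)(5.5+10)) = 18.015 kPa

Δσ_z ≈ 18 kPa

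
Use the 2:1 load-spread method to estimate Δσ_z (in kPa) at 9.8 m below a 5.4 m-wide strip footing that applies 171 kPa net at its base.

By the 2:1 method the load spreads at 1 horizontal : 2 vertical, so at depth z the loaded area has grown by z in each plan dimension:
Δσ = qB/(B+z) = 171×5.4/(5.4+9.8) = 60.75 kPa

Δσ_z ≈ 60.8 kPa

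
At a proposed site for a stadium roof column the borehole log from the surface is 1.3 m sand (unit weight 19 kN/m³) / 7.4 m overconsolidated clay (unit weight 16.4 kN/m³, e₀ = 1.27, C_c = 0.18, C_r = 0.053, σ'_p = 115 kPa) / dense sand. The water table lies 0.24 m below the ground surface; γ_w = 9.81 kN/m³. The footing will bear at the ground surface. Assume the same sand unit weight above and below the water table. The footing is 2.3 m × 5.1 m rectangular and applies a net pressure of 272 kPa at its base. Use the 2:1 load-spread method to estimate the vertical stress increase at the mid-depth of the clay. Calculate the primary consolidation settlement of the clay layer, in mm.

S_c ≈ 56.3 mm

Mid-depth of clay below the ground surface: z = 1.3 + 7.4/2 = 5 m.
Total vertical stress at mid-clay: σ_v = 19×1.3 + 16.4×3.7 = 85.38 kPa.
Pore pressure: u = 9.81×(5 − 0.24) = 46.696 kPa.
Initial effective stress: σ'_0 = σ_v − u = 85.38 − 46.696 = 38.684 kPa.
Stress increase at mid-clay by the 2:1 spreading method:
Δσ = qBL/((B+z)(L+z)) = 272×2.3×5.1/((2.3+5)(5.1+5)) = 43.274 kPa
Final effective stress: σ'_f = 38.684 + 43.274 = 81.958 kPa.
σ'_f = 81.958 ≤ σ'_p = 115 kPa, so the clay remains overconsolidated and only the recompression index applies:
S_c = C_r·H/(1+e₀)·log₁₀(σ'_f/σ'_0) = 0.053×7.4/2.27×log₁₀(81.958/38.684)
    = 0.17277 × 0.32606 = 0.05633 m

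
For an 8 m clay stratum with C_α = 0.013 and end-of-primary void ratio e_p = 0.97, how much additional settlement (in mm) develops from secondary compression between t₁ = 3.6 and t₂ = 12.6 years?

Secondary compression: S_s = C_α·H/(1+e_p)·log₁₀(t₂/t₁)
S_s = 0.013×8/(1+0.97)×log₁₀(12.6/3.6)
    = 0.05279 × 0.5441 = 0.02872 m

S_s ≈ 28.7 mm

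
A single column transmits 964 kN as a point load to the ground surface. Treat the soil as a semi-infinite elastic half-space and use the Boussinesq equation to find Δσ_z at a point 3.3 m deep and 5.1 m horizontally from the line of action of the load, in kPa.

Boussinesq vertical stress below a point load on an elastic half-space:
Δσ_z = 3P/(2πz²) · [1 + (r/z)²]^(−5/2)
r/z = 5.1/3.3 = 1.5455; [1+(r/z)²]^(−5/2) = 0.047316.
Δσ_z = 3×964/(2π×3.3²) × 0.047316 = 42.266 × 0.047316 = 2 kPa

Δσ_z ≈ 2 kPa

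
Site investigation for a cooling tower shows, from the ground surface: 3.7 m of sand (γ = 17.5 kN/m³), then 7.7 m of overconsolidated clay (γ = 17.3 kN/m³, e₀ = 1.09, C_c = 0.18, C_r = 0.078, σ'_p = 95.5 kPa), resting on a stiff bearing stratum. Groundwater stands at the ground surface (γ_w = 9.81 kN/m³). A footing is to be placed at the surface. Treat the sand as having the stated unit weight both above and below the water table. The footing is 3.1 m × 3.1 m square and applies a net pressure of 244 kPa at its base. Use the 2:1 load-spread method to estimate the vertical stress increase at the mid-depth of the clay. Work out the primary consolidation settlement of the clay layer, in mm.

Mid-depth of clay below the ground surface: z = 3.7 + 7.7/2 = 7.55 m.
Total vertical stress at mid-clay: σ_v = 17.5×3.7 + 17.3×3.85 = 131.36 kPa.
Pore pressure: u = 9.81×(7.55 − 0) = 74.066 kPa.
Initial effective stress: σ'_0 = σ_v − u = 131.36 − 74.066 = 57.294 kPa.
Stress increase at mid-clay by the 2:1 spreading method:
Δσ = qBL/((B+z)(L+z)) = 244×3.1×3.1/((3.1+7.55)(3.1+7.55)) = 20.673 kPa
Final effective stress: σ'_f = 57.294 + 20.673 = 77.967 kPa.
σ'_f = 77.967 ≤ σ'_p = 95.5 kPa, so the clay remains overconsolidated and only the recompression index applies:
S_c = C_r·H/(1+e₀)·log₁₀(σ'_f/σ'_0) = 0.078×7.7/2.09×log₁₀(77.967/57.294)
    = 0.28737 × 0.1338 = 0.03845 m

S_c ≈ 38.4 mm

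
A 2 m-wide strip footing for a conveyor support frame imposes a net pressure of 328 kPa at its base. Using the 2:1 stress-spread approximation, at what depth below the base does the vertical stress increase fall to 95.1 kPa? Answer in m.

z ≈ 4.9 m

2:1 spreading — at depth z the loaded area has grown by z in each plan dimension:
qB/(B+z) = Δσ_z ⇒ z = qB/Δσ_z − B = 328×2/95.1 − 2 = 4.898 m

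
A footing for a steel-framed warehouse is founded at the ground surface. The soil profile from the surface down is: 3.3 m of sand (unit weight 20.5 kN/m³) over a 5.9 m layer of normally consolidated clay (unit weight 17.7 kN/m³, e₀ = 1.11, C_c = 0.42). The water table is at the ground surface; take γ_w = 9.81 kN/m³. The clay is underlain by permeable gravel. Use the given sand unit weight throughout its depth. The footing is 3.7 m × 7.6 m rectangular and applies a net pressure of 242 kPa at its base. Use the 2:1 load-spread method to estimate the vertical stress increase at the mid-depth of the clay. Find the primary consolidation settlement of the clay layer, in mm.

S_c ≈ 312 mm

Mid-depth of clay below the ground surface: z = 3.3 + 5.9/2 = 6.25 m.
Total vertical stress at mid-clay: σ_v = 20.5×3.3 + 17.7×2.95 = 119.86 kPa.
Pore pressure: u = 9.81×(6.25 − 0) = 61.312 kPa.
Initial effective stress: σ'_0 = σ_v − u = 119.86 − 61.312 = 58.548 kPa.
Stress increase at mid-clay by the 2:1 spreading method:
Δσ = qBL/((B+z)(L+z)) = 242×3.7×7.6/((3.7+6.25)(7.6+6.25)) = 49.381 kPa
Final effective stress: σ'_f = σ'_0 + Δσ = 58.548 + 49.381 = 107.93 kPa.
Normally consolidated clay, so the full stress increment lies on the virgin compression line:
S_c = C_c·H/(1+e₀)·log₁₀(σ'_f/σ'_0) = 0.42×5.9/(1+1.11)×log₁₀(107.93/58.548)
    = 1.1744 × 0.26563 = 0.312 m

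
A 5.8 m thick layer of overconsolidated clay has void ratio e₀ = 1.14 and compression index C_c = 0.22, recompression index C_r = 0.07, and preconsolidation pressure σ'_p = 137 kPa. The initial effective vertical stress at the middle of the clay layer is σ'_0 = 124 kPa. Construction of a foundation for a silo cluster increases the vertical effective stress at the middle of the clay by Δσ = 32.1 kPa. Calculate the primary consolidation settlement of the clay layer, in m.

S_c ≈ 0.042 m

Final effective stress: σ'_f = 124 + 32.1 = 156.1 kPa.
σ'_f = 156.1 > σ'_p = 137 kPa, so the stress path crosses the preconsolidation pressure — recompression up to σ'_p, then virgin compression beyond:
S_c = H/(1+e₀)·[C_r·log₁₀(σ'_p/σ'_0) + C_c·log₁₀(σ'_f/σ'_p)]
    = 5.8/2.14 × [0.07×log₁₀(137/124) + 0.22×log₁₀(156.1/137)]
    = 2.7103 × [0.0030309 + 0.01247] = 0.04201 m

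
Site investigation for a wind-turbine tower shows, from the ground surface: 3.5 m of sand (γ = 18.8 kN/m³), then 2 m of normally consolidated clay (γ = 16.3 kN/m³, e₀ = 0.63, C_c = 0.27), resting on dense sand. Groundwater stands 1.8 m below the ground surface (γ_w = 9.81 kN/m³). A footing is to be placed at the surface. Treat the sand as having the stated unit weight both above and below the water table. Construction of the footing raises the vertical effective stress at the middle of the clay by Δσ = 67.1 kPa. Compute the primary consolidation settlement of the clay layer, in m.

Mid-depth of clay below the ground surface: z = 3.5 + 2/2 = 4.5 m.
Total vertical stress at mid-clay: σ_v = 18.8×3.5 + 16.3×1 = 82.1 kPa.
Pore pressure: u = 9.81×(4.5 − 1.8) = 26.487 kPa.
Initial effective stress: σ'_0 = σ_v − u = 82.1 − 26.487 = 55.613 kPa.
Final effective stress: σ'_f = σ'_0 + Δσ = 55.613 + 67.1 = 122.71 kPa.
Normally consolidated clay, so the full stress increment lies on the virgin compression line:
S_c = C_c·H/(1+e₀)·log₁₀(σ'_f/σ'_0) = 0.27×2/(1+0.63)×log₁₀(122.71/55.613)
    = 0.33129 × 0.3437 = 0.1139 m

S_c ≈ 0.114 m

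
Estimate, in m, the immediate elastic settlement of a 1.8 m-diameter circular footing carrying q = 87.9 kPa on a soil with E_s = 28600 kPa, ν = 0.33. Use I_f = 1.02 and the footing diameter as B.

Immediate (elastic) settlement: S_e = q·B·(1−ν²)/E_s · I_f.
S_e = 87.9 × 1.8 × (1 − 0.33²) / 28600 × 1.02
    = 87.9 × 1.8 × 0.8911 / 28600 × 1.02
    = 0.005028 m

S_e ≈ 0.00503 m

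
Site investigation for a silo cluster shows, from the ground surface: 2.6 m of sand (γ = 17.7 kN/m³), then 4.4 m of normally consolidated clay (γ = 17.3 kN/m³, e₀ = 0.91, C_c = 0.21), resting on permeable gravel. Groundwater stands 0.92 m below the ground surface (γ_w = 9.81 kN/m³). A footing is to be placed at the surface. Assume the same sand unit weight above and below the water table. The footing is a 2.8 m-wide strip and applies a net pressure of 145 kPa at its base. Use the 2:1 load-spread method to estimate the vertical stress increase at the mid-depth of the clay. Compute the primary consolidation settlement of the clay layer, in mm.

S_c ≈ 162 mm

Mid-depth of clay below the ground surface: z = 2.6 + 4.4/2 = 4.8 m.
Total vertical stress at mid-clay: σ_v = 17.7×2.6 + 17.3×2.2 = 84.08 kPa.
Pore pressure: u = 9.81×(4.8 − 0.92) = 38.063 kPa.
Initial effective stress: σ'_0 = σ_v − u = 84.08 − 38.063 = 46.017 kPa.
Stress increase at mid-clay by the 2:1 spreading method:
Δσ = qB/(B+z) = 145×2.8/(2.8+4.8) = 53.421 kPa
Final effective stress: σ'_f = σ'_0 + Δσ = 46.017 + 53.421 = 99.438 kPa.
Normally consolidated clay, so the full stress increment lies on the virgin compression line:
S_c = C_c·H/(1+e₀)·log₁₀(σ'_f/σ'_0) = 0.21×4.4/(1+0.91)×log₁₀(99.438/46.017)
    = 0.48377 × 0.33463 = 0.1619 m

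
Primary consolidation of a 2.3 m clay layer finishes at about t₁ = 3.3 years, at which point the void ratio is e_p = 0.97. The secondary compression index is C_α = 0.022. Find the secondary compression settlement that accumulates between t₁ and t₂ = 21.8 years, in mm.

Secondary compression: S_s = C_α·H/(1+e_p)·log₁₀(t₂/t₁)
S_s = 0.022×2.3/(1+0.97)×log₁₀(21.8/3.3)
    = 0.02569 × 0.8199 = 0.02106 m

S_s ≈ 21.1 mm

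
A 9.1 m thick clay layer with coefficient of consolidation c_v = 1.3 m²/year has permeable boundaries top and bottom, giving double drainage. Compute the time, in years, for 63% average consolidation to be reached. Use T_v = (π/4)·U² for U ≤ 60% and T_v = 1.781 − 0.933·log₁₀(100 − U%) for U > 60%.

t ≈ 5.06 years

Drainage path length: H_d = H/2 = 4.55 m (double drainage).
U > 60%: T_v = 1.781 − 0.933·log₁₀(100 − 63) = 0.31787.
t = T_v·H_d²/c_v = 0.31787×4.55²/1.3 = 5.062 years.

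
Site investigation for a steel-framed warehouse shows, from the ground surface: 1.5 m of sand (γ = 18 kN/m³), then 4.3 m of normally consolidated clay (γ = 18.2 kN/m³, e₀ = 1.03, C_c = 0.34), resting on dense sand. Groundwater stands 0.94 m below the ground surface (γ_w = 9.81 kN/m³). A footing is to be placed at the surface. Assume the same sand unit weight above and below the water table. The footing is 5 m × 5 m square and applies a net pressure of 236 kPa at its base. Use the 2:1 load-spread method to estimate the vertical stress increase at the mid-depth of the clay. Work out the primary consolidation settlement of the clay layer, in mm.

Mid-depth of clay below the ground surface: z = 1.5 + 4.3/2 = 3.65 m.
Total vertical stress at mid-clay: σ_v = 18×1.5 + 18.2×2.15 = 66.13 kPa.
Pore pressure: u = 9.81×(3.65 − 0.94) = 26.585 kPa.
Initial effective stress: σ'_0 = σ_v − u = 66.13 − 26.585 = 39.545 kPa.
Stress increase at mid-clay by the 2:1 spreading method:
Δσ = qBL/((B+z)(L+z)) = 236×5×5/((5+3.65)(5+3.65)) = 78.853 kPa
Final effective stress: σ'_f = σ'_0 + Δσ = 39.545 + 78.853 = 118.4 kPa.
Normally consolidated clay, so the full stress increment lies on the virgin compression line:
S_c = C_c·H/(1+e₀)·log₁₀(σ'_f/σ'_0) = 0.34×4.3/(1+1.03)×log₁₀(118.4/39.545)
    = 0.7202 × 0.47626 = 0.343 m

S_c ≈ 343 mm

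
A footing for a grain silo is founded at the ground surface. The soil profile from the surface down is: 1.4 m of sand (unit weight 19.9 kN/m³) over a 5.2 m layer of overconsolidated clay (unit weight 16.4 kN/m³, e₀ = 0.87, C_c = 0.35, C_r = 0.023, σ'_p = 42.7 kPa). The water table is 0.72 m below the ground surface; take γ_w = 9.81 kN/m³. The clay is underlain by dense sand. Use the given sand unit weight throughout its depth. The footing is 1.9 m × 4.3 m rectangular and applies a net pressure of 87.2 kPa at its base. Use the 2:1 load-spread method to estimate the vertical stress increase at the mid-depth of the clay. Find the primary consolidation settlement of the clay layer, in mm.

Mid-depth of clay below the ground surface: z = 1.4 + 5.2/2 = 4 m.
Total vertical stress at mid-clay: σ_v = 19.9×1.4 + 16.4×2.6 = 70.5 kPa.
Pore pressure: u = 9.81×(4 − 0.72) = 32.177 kPa.
Initial effective stress: σ'_0 = σ_v − u = 70.5 − 32.177 = 38.323 kPa.
Stress increase at mid-clay by the 2:1 spreading method:
Δσ = qBL/((B+z)(L+z)) = 87.2×1.9×4.3/((1.9+4)(4.3+4)) = 14.548 kPa
Final effective stress: σ'_f = 38.323 + 14.548 = 52.871 kPa.
σ'_f = 52.871 > σ'_p = 42.7 kPa, so the stress path crosses the preconsolidation pressure — recompression up to σ'_p, then virgin compression beyond:
S_c = H/(1+e₀)·[C_r·log₁₀(σ'_p/σ'_0) + C_c·log₁₀(σ'_f/σ'_p)]
    = 5.2/1.87 × [0.023×log₁₀(42.7/38.323) + 0.35×log₁₀(52.871/42.7)]
    = 2.7807 × [0.0010803 + 0.032476] = 0.09331 m

S_c ≈ 93.3 mm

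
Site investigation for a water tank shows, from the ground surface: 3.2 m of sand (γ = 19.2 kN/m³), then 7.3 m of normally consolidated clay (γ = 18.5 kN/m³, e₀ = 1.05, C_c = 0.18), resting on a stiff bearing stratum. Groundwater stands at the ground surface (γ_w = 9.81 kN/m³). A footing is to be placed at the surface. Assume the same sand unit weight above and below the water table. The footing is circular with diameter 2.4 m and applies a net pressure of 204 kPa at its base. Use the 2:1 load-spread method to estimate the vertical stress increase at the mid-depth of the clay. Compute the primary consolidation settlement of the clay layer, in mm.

S_c ≈ 55.9 mm

Mid-depth of clay below the ground surface: z = 3.2 + 7.3/2 = 6.85 m.
Total vertical stress at mid-clay: σ_v = 19.2×3.2 + 18.5×3.65 = 128.96 kPa.
Pore pressure: u = 9.81×(6.85 − 0) = 67.198 kPa.
Initial effective stress: σ'_0 = σ_v − u = 128.96 − 67.198 = 61.762 kPa.
Stress increase at mid-clay by the 2:1 spreading method:
Δσ ≈ qD²/(D+z)² = 204×2.4²/(2.4+6.85)² = 13.733 kPa
Final effective stress: σ'_f = σ'_0 + Δσ = 61.762 + 13.733 = 75.495 kPa.
Normally consolidated clay, so the full stress increment lies on the virgin compression line:
S_c = C_c·H/(1+e₀)·log₁₀(σ'_f/σ'_0) = 0.18×7.3/(1+1.05)×log₁₀(75.495/61.762)
    = 0.64098 × 0.087197 = 0.05589 m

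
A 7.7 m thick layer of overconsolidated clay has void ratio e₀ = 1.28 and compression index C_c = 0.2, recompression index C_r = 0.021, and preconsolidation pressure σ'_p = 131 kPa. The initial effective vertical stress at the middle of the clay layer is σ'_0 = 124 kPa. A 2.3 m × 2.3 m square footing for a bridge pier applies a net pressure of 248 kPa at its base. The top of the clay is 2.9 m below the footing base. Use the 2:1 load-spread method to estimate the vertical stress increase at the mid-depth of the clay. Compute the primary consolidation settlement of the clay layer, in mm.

Mid-depth of clay below the footing base: z = 2.9 + 7.7/2 = 6.75 m.
Stress increase at mid-clay by the 2:1 spreading method:
Δσ = qBL/((B+z)(L+z)) = 248×2.3×2.3/((2.3+6.75)(2.3+6.75)) = 16.018 kPa
Final effective stress: σ'_f = 124 + 16.018 = 140.02 kPa.
σ'_f = 140.02 > σ'_p = 131 kPa, so the stress path crosses the preconsolidation pressure — recompression up to σ'_p, then virgin compression beyond:
S_c = H/(1+e₀)·[C_r·log₁₀(σ'_p/σ'_0) + C_c·log₁₀(σ'_f/σ'_p)]
    = 7.7/2.28 × [0.021×log₁₀(131/124) + 0.2×log₁₀(140.02/131)]
    = 3.3772 × [0.00050084 + 0.0057838] = 0.02122 m

S_c ≈ 21.2 mm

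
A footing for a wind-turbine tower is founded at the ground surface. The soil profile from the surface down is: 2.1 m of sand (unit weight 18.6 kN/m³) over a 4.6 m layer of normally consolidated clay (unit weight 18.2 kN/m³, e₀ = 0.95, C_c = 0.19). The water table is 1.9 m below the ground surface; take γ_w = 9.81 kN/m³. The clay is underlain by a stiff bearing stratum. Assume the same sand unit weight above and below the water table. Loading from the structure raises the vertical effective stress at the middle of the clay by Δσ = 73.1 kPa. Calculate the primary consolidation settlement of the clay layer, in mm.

S_c ≈ 162 mm

Mid-depth of clay below the ground surface: z = 2.1 + 4.6/2 = 4.4 m.
Total vertical stress at mid-clay: σ_v = 18.6×2.1 + 18.2×2.3 = 80.92 kPa.
Pore pressure: u = 9.81×(4.4 − 1.9) = 24.525 kPa.
Initial effective stress: σ'_0 = σ_v − u = 80.92 − 24.525 = 56.395 kPa.
Final effective stress: σ'_f = σ'_0 + Δσ = 56.395 + 73.1 = 129.5 kPa.
Normally consolidated clay, so the full stress increment lies on the virgin compression line:
S_c = C_c·H/(1+e₀)·log₁₀(σ'_f/σ'_0) = 0.19×4.6/(1+0.95)×log₁₀(129.5/56.395)
    = 0.44821 × 0.36103 = 0.1618 m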